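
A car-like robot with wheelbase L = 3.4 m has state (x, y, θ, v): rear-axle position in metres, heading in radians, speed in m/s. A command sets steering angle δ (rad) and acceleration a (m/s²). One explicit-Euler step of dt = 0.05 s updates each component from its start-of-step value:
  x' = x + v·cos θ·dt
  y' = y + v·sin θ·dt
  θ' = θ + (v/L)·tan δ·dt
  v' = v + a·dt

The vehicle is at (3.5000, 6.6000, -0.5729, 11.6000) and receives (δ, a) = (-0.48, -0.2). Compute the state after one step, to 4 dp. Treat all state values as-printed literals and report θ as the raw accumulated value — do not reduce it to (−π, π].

(3.9874, 6.2856, -0.6617, 11.5900)

x' = 3.5000 + 11.6000·cos(-0.5729)·0.05 = 3.9874
y' = 6.6000 + 11.6000·sin(-0.5729)·0.05 = 6.2856
θ' = -0.5729 + (11.6000/3.4)·tan(-0.48)·0.05 = -0.6617
v' = 11.6000 − 0.2000·0.05 = 11.5900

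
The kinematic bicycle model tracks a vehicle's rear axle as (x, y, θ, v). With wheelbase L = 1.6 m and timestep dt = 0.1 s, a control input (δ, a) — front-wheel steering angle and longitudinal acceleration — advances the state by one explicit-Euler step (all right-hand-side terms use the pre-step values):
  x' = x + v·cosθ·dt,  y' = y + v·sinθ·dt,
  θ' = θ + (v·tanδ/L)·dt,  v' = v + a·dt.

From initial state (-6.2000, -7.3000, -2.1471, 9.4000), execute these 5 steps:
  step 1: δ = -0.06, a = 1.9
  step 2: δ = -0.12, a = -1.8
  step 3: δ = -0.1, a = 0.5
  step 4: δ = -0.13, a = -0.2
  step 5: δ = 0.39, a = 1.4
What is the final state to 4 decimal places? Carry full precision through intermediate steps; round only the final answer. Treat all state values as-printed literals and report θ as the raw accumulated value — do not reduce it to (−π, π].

(-9.1876, -10.9434, -2.1484, 9.5800)

after step 1 (δ=-0.06, a=1.9): (-6.712233, -8.088174, -2.182392, 9.590000)
after step 2 (δ=-0.12, a=-1.8): (-7.262866, -8.873338, -2.254665, 9.410000)
after step 3 (δ=-0.1, a=0.5): (-7.857387, -9.602740, -2.313674, 9.460000)
after step 4 (δ=-0.13, a=-0.2): (-8.497271, -10.299493, -2.390972, 9.440000)
after step 5 (δ=0.39, a=1.4): (-9.187586, -10.943388, -2.148450, 9.580000)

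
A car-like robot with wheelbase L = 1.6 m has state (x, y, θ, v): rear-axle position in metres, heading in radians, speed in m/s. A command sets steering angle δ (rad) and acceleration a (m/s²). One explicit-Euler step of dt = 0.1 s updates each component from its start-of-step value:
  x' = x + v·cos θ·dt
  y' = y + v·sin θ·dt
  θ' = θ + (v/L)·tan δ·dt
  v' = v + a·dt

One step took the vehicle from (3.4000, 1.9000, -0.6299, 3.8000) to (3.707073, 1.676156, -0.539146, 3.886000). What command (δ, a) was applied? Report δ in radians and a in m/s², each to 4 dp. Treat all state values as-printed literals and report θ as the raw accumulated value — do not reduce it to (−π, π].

δ = 0.3650, a = 0.8600

a = (v'−v)/dt = (0.086000)/0.1 = 0.8600
Δθ = θ'−θ = 0.090754;  (v·dt/L) = 3.8000·0.1/1.6 = 0.237500
tan δ = Δθ·L/(v·dt) = 0.382122  →  δ = 0.3650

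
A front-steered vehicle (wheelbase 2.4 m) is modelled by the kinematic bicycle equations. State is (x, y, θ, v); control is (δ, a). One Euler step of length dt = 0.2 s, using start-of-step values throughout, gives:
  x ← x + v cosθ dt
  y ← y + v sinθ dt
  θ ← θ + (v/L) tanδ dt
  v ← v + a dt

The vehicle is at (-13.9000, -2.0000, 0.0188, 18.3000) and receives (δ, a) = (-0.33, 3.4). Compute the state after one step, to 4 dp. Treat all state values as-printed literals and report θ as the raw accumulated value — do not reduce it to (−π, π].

x' = -13.9000 + 18.3000·cos(0.0188)·0.2 = -10.2406
y' = -2.0000 + 18.3000·sin(0.0188)·0.2 = -1.9312
θ' = 0.0188 + (18.3000/2.4)·tan(-0.33)·0.2 = -0.5036
v' = 18.3000 + 3.4000·0.2 = 18.9800

(-10.2406, -1.9312, -0.5036, 18.9800)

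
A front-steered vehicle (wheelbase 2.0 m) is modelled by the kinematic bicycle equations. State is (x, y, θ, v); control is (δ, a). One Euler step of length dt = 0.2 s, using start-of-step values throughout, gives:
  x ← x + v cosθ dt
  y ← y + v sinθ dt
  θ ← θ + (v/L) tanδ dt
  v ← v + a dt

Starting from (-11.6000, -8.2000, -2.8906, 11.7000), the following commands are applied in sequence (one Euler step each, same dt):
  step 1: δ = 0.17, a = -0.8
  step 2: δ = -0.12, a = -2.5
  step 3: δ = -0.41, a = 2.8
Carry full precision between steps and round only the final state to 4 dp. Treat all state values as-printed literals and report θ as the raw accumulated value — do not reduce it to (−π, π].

after step 1 (δ=0.17, a=-0.8): (-13.866679, -8.781176, -2.689762, 11.540000)
after step 2 (δ=-0.12, a=-2.5): (-15.943069, -9.788880, -2.828910, 11.040000)
after step 3 (δ=-0.41, a=2.8): (-18.044007, -10.468088, -3.308743, 11.600000)

(-18.0440, -10.4681, -3.3087, 11.6000)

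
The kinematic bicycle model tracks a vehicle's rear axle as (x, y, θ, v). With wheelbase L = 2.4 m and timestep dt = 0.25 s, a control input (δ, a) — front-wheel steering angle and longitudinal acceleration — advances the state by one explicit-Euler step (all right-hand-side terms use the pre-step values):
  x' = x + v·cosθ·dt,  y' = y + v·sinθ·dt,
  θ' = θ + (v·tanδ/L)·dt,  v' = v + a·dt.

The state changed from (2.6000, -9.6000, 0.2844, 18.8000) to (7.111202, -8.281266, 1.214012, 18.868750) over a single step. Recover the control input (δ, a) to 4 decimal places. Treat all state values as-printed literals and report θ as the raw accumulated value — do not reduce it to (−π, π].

δ = 0.4432, a = 0.2750

a = (v'−v)/dt = (0.068750)/0.25 = 0.2750
Δθ = θ'−θ = 0.929612;  (v·dt/L) = 18.8000·0.25/2.4 = 1.958333
tan δ = Δθ·L/(v·dt) = 0.474695  →  δ = 0.4432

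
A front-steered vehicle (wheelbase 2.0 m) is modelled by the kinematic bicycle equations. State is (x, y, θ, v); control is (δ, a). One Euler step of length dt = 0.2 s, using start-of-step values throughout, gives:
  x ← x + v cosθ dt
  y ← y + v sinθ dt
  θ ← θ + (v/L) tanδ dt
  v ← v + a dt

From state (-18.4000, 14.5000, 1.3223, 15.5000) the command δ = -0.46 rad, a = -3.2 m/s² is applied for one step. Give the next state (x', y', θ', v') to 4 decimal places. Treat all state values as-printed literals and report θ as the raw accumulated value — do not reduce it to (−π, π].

(-17.6376, 17.5048, 0.5544, 14.8600)

x' = -18.4000 + 15.5000·cos(1.3223)·0.2 = -17.6376
y' = 14.5000 + 15.5000·sin(1.3223)·0.2 = 17.5048
θ' = 1.3223 + (15.5000/2.0)·tan(-0.46)·0.2 = 0.5544
v' = 15.5000 − 3.2000·0.2 = 14.8600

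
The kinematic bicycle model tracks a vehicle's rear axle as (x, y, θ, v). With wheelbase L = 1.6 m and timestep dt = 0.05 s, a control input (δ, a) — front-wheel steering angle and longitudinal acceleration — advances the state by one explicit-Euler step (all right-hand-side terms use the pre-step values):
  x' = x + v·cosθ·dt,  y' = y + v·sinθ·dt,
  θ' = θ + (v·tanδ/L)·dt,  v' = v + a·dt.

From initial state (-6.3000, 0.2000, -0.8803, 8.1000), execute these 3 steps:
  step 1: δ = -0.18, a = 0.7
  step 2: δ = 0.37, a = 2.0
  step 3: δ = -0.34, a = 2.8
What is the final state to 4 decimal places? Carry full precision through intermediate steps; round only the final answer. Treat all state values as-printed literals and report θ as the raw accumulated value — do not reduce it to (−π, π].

after step 1 (δ=-0.18, a=0.7): (-6.042047, -0.112227, -0.926361, 8.135000)
after step 2 (δ=0.37, a=2.0): (-5.797694, -0.437399, -0.827759, 8.235000)
after step 3 (δ=-0.34, a=2.8): (-5.519133, -0.740618, -0.918791, 8.375000)

(-5.5191, -0.7406, -0.9188, 8.3750)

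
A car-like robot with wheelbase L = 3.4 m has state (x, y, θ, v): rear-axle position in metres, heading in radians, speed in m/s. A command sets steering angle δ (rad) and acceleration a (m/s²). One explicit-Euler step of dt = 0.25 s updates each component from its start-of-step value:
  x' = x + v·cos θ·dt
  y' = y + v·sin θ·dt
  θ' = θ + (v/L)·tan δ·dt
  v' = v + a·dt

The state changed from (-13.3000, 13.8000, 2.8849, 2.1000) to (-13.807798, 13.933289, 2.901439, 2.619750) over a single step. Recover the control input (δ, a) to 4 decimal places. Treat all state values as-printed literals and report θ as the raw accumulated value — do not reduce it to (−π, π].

a = (v'−v)/dt = (0.519750)/0.25 = 2.0790
Δθ = θ'−θ = 0.016539;  (v·dt/L) = 2.1000·0.25/3.4 = 0.154412
tan δ = Δθ·L/(v·dt) = 0.107110  →  δ = 0.1067

δ = 0.1067, a = 2.0790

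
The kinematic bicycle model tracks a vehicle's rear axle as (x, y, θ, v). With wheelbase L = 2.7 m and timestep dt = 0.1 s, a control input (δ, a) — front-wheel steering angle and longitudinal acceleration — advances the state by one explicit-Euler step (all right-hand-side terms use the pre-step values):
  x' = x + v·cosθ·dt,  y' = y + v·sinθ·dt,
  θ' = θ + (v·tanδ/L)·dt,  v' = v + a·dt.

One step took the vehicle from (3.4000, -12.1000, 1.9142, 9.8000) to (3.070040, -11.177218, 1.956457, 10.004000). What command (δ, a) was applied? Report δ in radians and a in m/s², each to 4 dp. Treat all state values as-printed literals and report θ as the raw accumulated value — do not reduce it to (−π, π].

a = (v'−v)/dt = (0.204000)/0.1 = 2.0400
Δθ = θ'−θ = 0.042257;  (v·dt/L) = 9.8000·0.1/2.7 = 0.362963
tan δ = Δθ·L/(v·dt) = 0.116422  →  δ = 0.1159

δ = 0.1159, a = 2.0400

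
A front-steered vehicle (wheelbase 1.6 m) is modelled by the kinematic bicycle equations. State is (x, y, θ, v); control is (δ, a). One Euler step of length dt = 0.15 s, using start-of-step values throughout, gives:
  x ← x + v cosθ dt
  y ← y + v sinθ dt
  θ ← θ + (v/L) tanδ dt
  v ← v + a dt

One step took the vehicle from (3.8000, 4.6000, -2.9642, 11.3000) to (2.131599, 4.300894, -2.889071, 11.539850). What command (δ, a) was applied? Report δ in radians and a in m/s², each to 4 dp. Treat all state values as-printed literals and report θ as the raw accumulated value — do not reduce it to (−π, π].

δ = 0.0708, a = 1.5990

a = (v'−v)/dt = (0.239850)/0.15 = 1.5990
Δθ = θ'−θ = 0.075129;  (v·dt/L) = 11.3000·0.15/1.6 = 1.059375
tan δ = Δθ·L/(v·dt) = 0.070918  →  δ = 0.0708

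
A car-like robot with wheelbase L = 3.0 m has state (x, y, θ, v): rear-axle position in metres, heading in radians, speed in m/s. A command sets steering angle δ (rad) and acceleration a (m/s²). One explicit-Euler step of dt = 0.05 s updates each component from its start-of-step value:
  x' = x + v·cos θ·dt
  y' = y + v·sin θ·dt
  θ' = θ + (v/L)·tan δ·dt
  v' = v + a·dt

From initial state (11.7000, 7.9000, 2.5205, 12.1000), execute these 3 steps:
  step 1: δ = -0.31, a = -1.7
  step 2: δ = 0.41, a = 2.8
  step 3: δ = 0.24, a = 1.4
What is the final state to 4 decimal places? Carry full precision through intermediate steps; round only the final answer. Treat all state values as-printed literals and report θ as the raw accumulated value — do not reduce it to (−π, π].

after step 1 (δ=-0.31, a=-1.7): (11.207988, 8.252064, 2.455901, 12.015000)
after step 2 (δ=0.41, a=2.8): (10.743019, 8.632464, 2.542936, 12.155000)
after step 3 (δ=0.24, a=1.4): (10.240961, 8.974952, 2.592511, 12.225000)

(10.2410, 8.9750, 2.5925, 12.2250)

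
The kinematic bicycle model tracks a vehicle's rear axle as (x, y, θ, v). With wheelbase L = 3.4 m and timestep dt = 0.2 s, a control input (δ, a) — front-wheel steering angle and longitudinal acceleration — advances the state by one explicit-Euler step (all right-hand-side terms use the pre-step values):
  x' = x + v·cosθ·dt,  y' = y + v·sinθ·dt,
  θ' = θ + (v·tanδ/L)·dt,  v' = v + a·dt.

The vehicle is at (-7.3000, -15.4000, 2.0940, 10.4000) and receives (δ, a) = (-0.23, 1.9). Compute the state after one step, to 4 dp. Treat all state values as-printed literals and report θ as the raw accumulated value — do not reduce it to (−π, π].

(-8.3393, -13.5983, 1.9508, 10.7800)

x' = -7.3000 + 10.4000·cos(2.0940)·0.2 = -8.3393
y' = -15.4000 + 10.4000·sin(2.0940)·0.2 = -13.5983
θ' = 2.0940 + (10.4000/3.4)·tan(-0.23)·0.2 = 1.9508
v' = 10.4000 + 1.9000·0.2 = 10.7800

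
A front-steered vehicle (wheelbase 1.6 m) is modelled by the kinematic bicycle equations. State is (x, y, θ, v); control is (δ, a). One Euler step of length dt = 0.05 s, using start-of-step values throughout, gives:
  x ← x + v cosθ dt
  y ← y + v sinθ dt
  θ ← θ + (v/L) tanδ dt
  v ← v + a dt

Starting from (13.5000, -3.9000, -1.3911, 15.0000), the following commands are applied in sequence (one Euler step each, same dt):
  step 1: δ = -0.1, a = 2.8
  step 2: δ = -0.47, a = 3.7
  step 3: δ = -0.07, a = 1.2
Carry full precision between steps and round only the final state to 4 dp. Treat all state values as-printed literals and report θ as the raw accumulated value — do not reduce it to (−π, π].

(13.6518, -6.1501, -1.7120, 15.3850)

after step 1 (δ=-0.1, a=2.8): (13.634048, -4.637924, -1.438132, 15.140000)
after step 2 (δ=-0.47, a=3.7): (13.734181, -5.388272, -1.678463, 15.325000)
after step 3 (δ=-0.07, a=1.2): (13.651840, -6.150085, -1.712042, 15.385000)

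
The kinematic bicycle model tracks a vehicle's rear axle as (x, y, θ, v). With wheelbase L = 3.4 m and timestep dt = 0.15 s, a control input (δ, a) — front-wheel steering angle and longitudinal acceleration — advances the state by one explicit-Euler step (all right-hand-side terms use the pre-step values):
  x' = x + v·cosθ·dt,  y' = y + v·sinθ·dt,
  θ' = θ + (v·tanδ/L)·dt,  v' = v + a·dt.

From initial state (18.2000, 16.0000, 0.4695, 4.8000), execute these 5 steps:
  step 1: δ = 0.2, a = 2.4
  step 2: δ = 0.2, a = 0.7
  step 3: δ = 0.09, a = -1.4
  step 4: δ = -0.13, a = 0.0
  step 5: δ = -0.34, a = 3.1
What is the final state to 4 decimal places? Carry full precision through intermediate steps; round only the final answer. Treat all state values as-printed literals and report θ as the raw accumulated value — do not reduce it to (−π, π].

after step 1 (δ=0.2, a=2.4): (18.842092, 16.325757, 0.512427, 5.160000)
after step 2 (δ=0.2, a=0.7): (19.516677, 16.705245, 0.558573, 5.265000)
after step 3 (δ=0.09, a=-1.4): (20.186395, 17.123794, 0.579535, 5.055000)
after step 4 (δ=-0.13, a=0.0): (20.820836, 17.539038, 0.550379, 5.055000)
after step 5 (δ=-0.34, a=3.1): (21.467113, 17.935610, 0.471490, 5.520000)

(21.4671, 17.9356, 0.4715, 5.5200)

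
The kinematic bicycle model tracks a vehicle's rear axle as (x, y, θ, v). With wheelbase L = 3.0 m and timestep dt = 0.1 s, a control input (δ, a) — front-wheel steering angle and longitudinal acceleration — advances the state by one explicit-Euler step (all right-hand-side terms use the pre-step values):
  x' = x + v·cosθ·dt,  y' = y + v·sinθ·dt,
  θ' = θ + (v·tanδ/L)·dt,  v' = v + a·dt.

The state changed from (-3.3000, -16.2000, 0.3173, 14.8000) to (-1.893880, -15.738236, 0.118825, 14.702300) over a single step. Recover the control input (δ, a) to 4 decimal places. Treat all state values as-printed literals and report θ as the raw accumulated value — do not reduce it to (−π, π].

a = (v'−v)/dt = (-0.097700)/0.1 = -0.9770
Δθ = θ'−θ = -0.198475;  (v·dt/L) = 14.8000·0.1/3.0 = 0.493333
tan δ = Δθ·L/(v·dt) = -0.402314  →  δ = -0.3825

δ = -0.3825, a = -0.9770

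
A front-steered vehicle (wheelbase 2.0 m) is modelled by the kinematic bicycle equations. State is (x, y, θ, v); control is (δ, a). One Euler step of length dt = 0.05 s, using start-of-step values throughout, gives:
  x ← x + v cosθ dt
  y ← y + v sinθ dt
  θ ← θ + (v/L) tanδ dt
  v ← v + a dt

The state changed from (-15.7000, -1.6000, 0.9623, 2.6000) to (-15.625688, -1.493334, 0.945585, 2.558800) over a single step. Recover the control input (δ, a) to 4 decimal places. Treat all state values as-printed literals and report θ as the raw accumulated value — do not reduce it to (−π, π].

a = (v'−v)/dt = (-0.041200)/0.05 = -0.8240
Δθ = θ'−θ = -0.016715;  (v·dt/L) = 2.6000·0.05/2.0 = 0.065000
tan δ = Δθ·L/(v·dt) = -0.257154  →  δ = -0.2517

δ = -0.2517, a = -0.8240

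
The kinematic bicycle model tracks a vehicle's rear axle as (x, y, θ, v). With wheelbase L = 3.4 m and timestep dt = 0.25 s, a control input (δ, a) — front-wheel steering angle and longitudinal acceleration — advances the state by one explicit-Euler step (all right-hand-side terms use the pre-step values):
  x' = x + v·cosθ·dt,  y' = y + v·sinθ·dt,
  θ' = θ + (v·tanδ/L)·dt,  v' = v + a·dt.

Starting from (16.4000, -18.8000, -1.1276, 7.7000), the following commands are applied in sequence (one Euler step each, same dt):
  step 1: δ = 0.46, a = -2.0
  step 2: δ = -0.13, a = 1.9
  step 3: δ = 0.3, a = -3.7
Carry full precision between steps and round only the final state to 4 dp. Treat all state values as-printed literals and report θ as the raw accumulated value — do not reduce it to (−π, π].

(19.5855, -23.4101, -0.7417, 6.7500)

after step 1 (δ=0.46, a=-2.0): (17.225496, -20.539017, -0.847089, 7.200000)
after step 2 (δ=-0.13, a=1.9): (18.417398, -21.887858, -0.916302, 7.675000)
after step 3 (δ=0.3, a=-3.7): (19.585452, -23.410110, -0.741732, 6.750000)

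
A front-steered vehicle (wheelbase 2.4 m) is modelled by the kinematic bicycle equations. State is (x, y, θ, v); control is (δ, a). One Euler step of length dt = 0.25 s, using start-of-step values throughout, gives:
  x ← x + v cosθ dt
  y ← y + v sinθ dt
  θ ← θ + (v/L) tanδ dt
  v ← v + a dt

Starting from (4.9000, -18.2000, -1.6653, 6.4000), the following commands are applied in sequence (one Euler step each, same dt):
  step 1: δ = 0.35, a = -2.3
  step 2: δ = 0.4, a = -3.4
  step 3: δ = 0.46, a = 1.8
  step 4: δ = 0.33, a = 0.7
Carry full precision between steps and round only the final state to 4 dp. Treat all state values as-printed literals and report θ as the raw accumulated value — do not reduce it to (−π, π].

(6.2893, -23.4456, -0.7151, 5.6000)

after step 1 (δ=0.35, a=-2.3): (4.749019, -19.792861, -1.421948, 5.825000)
after step 2 (δ=0.4, a=-3.4): (4.964980, -21.233008, -1.165409, 4.975000)
after step 3 (δ=0.46, a=1.8): (5.455484, -22.375952, -0.908653, 5.425000)
after step 4 (δ=0.33, a=0.7): (6.289318, -23.445594, -0.715091, 5.600000)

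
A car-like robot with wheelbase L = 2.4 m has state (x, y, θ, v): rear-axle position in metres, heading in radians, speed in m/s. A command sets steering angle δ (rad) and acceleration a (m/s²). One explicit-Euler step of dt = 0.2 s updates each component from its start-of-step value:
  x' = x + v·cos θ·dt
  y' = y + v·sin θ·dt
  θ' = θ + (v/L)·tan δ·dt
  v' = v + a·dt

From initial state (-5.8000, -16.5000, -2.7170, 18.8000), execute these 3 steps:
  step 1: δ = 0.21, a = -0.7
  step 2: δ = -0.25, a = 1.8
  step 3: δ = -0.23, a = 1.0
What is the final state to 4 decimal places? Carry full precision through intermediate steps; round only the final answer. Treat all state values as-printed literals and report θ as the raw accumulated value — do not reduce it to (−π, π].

(-15.4932, -21.9612, -3.1513, 19.2200)

after step 1 (δ=0.21, a=-0.7): (-9.226137, -18.048931, -2.383077, 18.660000)
after step 2 (δ=-0.25, a=1.8): (-11.935038, -20.615968, -2.780134, 19.020000)
after step 3 (δ=-0.23, a=1.0): (-15.493230, -21.961212, -3.151251, 19.220000)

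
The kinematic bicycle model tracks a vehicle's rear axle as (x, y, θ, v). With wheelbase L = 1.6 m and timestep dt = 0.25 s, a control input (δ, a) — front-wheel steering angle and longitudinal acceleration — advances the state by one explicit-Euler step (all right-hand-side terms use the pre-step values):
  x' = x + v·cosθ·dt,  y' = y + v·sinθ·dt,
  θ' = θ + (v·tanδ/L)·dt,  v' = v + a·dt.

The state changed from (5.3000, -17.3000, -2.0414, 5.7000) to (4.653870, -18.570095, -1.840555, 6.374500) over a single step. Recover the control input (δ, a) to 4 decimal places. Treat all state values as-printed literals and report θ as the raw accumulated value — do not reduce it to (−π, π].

a = (v'−v)/dt = (0.674500)/0.25 = 2.6980
Δθ = θ'−θ = 0.200845;  (v·dt/L) = 5.7000·0.25/1.6 = 0.890625
tan δ = Δθ·L/(v·dt) = 0.225510  →  δ = 0.2218

δ = 0.2218, a = 2.6980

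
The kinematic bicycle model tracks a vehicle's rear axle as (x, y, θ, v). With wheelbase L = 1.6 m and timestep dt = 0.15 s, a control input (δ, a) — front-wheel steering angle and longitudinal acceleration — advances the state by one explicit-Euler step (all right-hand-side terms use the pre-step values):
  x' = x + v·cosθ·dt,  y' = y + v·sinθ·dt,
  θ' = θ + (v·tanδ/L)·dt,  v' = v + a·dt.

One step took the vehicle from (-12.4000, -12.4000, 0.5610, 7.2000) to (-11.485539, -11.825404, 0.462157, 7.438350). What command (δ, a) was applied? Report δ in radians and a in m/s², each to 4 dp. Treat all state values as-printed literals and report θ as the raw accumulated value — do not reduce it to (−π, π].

δ = -0.1454, a = 1.5890

a = (v'−v)/dt = (0.238350)/0.15 = 1.5890
Δθ = θ'−θ = -0.098843;  (v·dt/L) = 7.2000·0.15/1.6 = 0.675000
tan δ = Δθ·L/(v·dt) = -0.146434  →  δ = -0.1454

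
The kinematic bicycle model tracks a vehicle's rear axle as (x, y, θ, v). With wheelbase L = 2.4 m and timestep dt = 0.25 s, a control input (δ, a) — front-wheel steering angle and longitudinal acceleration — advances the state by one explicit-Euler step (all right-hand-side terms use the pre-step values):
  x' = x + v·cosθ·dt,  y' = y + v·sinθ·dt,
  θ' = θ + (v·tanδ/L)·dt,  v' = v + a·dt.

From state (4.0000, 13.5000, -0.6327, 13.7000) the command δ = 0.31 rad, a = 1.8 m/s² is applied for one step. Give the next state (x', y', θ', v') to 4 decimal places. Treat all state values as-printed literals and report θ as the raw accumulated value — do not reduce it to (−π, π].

(6.7620, 11.4747, -0.1756, 14.1500)

x' = 4.0000 + 13.7000·cos(-0.6327)·0.25 = 6.7620
y' = 13.5000 + 13.7000·sin(-0.6327)·0.25 = 11.4747
θ' = -0.6327 + (13.7000/2.4)·tan(0.31)·0.25 = -0.1756
v' = 13.7000 + 1.8000·0.25 = 14.1500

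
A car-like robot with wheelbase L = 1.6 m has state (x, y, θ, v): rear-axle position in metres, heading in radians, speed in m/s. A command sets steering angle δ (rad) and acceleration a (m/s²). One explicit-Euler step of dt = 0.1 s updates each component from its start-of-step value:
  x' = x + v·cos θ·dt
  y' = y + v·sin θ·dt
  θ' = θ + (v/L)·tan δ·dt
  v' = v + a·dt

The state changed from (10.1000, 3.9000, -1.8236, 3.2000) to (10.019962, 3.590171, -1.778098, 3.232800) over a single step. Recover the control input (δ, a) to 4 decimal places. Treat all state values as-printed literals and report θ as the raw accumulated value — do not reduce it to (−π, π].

δ = 0.2237, a = 0.3280

a = (v'−v)/dt = (0.032800)/0.1 = 0.3280
Δθ = θ'−θ = 0.045502;  (v·dt/L) = 3.2000·0.1/1.6 = 0.200000
tan δ = Δθ·L/(v·dt) = 0.227510  →  δ = 0.2237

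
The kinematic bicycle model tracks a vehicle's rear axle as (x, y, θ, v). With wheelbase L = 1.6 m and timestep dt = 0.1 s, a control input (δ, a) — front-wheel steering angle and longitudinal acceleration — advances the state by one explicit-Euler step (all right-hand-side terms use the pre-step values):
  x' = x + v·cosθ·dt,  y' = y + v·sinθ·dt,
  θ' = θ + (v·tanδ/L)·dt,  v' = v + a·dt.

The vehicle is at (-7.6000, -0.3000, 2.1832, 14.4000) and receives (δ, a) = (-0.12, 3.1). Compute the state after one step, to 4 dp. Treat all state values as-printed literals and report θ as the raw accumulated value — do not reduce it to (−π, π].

x' = -7.6000 + 14.4000·cos(2.1832)·0.1 = -8.4278
y' = -0.3000 + 14.4000·sin(2.1832)·0.1 = 0.8783
θ' = 2.1832 + (14.4000/1.6)·tan(-0.12)·0.1 = 2.0747
v' = 14.4000 + 3.1000·0.1 = 14.7100

(-8.4278, 0.8783, 2.0747, 14.7100)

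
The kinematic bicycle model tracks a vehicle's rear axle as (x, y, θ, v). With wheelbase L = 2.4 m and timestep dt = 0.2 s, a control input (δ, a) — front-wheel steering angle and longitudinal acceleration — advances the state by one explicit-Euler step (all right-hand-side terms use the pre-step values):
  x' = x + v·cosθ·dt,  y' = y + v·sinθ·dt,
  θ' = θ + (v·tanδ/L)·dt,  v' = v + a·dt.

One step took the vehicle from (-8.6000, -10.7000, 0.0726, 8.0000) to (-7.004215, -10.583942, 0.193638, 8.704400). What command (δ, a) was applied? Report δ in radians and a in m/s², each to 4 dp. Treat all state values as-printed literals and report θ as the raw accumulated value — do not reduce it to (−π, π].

a = (v'−v)/dt = (0.704400)/0.2 = 3.5220
Δθ = θ'−θ = 0.121038;  (v·dt/L) = 8.0000·0.2/2.4 = 0.666667
tan δ = Δθ·L/(v·dt) = 0.181557  →  δ = 0.1796

δ = 0.1796, a = 3.5220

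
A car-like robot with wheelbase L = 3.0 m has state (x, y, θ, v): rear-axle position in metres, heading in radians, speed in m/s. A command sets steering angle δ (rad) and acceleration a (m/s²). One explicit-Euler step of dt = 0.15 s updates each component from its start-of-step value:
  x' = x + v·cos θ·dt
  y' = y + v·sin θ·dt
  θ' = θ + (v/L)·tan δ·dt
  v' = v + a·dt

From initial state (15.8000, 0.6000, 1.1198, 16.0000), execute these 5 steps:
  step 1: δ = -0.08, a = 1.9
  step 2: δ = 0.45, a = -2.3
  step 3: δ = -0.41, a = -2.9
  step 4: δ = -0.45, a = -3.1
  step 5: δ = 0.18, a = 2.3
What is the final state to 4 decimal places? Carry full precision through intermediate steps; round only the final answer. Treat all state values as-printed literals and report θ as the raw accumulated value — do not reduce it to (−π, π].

(21.0736, 10.8358, 0.8649, 15.3850)

after step 1 (δ=-0.08, a=1.9): (16.846070, 2.760032, 1.055663, 16.285000)
after step 2 (δ=0.45, a=-2.3): (18.049493, 4.885779, 1.448991, 15.940000)
after step 3 (δ=-0.41, a=-2.9): (18.340010, 7.259064, 1.102590, 15.505000)
after step 4 (δ=-0.45, a=-3.1): (19.389590, 9.334514, 0.728101, 15.040000)
after step 5 (δ=0.18, a=2.3): (21.073557, 10.835777, 0.864942, 15.385000)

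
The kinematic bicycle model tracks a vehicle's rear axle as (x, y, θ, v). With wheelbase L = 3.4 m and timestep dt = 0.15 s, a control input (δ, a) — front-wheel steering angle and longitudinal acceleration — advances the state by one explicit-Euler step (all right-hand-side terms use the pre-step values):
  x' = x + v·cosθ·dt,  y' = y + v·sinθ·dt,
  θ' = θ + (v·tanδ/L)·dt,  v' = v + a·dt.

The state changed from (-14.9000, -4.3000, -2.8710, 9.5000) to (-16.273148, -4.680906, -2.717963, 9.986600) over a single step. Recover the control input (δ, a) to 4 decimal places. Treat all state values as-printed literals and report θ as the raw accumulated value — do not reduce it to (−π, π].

a = (v'−v)/dt = (0.486600)/0.15 = 3.2440
Δθ = θ'−θ = 0.153037;  (v·dt/L) = 9.5000·0.15/3.4 = 0.419118
tan δ = Δθ·L/(v·dt) = 0.365141  →  δ = 0.3501

δ = 0.3501, a = 3.2440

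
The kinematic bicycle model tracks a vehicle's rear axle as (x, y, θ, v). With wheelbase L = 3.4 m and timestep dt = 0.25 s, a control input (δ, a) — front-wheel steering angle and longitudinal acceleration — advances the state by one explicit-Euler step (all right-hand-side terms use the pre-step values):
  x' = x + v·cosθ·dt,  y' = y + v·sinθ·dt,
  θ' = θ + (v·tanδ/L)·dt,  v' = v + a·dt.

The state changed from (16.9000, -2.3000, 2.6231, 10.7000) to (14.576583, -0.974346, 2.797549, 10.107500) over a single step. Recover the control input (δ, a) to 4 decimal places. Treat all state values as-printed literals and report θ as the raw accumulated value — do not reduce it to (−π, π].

a = (v'−v)/dt = (-0.592500)/0.25 = -2.3700
Δθ = θ'−θ = 0.174449;  (v·dt/L) = 10.7000·0.25/3.4 = 0.786765
tan δ = Δθ·L/(v·dt) = 0.221730  →  δ = 0.2182

δ = 0.2182, a = -2.3700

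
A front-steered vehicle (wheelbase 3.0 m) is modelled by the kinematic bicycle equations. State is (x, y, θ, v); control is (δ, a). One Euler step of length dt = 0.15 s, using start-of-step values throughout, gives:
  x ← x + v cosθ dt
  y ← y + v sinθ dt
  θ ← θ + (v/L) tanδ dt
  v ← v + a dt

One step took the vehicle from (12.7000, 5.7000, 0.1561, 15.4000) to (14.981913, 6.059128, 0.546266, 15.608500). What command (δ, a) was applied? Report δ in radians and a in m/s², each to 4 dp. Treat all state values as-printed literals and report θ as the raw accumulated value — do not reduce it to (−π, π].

δ = 0.4690, a = 1.3900

a = (v'−v)/dt = (0.208500)/0.15 = 1.3900
Δθ = θ'−θ = 0.390166;  (v·dt/L) = 15.4000·0.15/3.0 = 0.770000
tan δ = Δθ·L/(v·dt) = 0.506709  →  δ = 0.4690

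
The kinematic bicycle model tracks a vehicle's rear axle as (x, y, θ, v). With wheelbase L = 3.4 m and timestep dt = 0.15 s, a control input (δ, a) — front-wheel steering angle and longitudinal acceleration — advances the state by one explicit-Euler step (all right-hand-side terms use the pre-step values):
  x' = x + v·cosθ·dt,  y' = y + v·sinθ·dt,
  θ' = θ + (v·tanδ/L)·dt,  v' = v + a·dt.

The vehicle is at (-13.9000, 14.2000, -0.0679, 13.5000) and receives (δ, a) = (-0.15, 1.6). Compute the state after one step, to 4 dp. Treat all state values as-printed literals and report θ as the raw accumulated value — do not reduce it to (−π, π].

(-11.8797, 14.0626, -0.1579, 13.7400)

x' = -13.9000 + 13.5000·cos(-0.0679)·0.15 = -11.8797
y' = 14.2000 + 13.5000·sin(-0.0679)·0.15 = 14.0626
θ' = -0.0679 + (13.5000/3.4)·tan(-0.15)·0.15 = -0.1579
v' = 13.5000 + 1.6000·0.15 = 13.7400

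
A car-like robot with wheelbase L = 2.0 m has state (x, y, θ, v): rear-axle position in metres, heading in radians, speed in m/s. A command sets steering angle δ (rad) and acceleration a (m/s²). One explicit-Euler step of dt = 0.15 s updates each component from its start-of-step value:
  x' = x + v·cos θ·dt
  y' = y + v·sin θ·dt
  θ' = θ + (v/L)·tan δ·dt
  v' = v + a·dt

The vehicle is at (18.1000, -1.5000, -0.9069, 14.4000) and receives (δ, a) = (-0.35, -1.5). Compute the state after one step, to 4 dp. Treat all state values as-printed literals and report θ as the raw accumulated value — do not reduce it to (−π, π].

x' = 18.1000 + 14.4000·cos(-0.9069)·0.15 = 19.4310
y' = -1.5000 + 14.4000·sin(-0.9069)·0.15 = -3.2012
θ' = -0.9069 + (14.4000/2.0)·tan(-0.35)·0.15 = -1.3011
v' = 14.4000 − 1.5000·0.15 = 14.1750

(19.4310, -3.2012, -1.3011, 14.1750)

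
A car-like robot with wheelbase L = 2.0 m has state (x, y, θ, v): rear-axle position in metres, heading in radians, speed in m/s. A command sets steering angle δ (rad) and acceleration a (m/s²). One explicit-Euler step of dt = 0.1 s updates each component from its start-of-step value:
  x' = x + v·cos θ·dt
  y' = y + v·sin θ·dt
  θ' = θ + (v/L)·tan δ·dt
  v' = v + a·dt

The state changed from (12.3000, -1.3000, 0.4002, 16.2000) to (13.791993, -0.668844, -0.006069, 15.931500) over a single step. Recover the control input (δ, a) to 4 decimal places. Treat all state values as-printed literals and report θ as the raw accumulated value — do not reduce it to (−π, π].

δ = -0.4649, a = -2.6850

a = (v'−v)/dt = (-0.268500)/0.1 = -2.6850
Δθ = θ'−θ = -0.406269;  (v·dt/L) = 16.2000·0.1/2.0 = 0.810000
tan δ = Δθ·L/(v·dt) = -0.501567  →  δ = -0.4649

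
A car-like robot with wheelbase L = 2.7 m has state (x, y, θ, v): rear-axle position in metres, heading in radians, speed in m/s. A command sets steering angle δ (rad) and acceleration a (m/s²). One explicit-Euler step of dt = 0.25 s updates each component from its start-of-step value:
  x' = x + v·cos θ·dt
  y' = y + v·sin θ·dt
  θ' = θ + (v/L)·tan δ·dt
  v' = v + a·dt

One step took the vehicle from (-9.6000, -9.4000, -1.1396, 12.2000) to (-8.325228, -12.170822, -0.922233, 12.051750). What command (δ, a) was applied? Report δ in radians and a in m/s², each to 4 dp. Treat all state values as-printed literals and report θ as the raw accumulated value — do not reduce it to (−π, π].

a = (v'−v)/dt = (-0.148250)/0.25 = -0.5930
Δθ = θ'−θ = 0.217367;  (v·dt/L) = 12.2000·0.25/2.7 = 1.129630
tan δ = Δθ·L/(v·dt) = 0.192423  →  δ = 0.1901

δ = 0.1901, a = -0.5930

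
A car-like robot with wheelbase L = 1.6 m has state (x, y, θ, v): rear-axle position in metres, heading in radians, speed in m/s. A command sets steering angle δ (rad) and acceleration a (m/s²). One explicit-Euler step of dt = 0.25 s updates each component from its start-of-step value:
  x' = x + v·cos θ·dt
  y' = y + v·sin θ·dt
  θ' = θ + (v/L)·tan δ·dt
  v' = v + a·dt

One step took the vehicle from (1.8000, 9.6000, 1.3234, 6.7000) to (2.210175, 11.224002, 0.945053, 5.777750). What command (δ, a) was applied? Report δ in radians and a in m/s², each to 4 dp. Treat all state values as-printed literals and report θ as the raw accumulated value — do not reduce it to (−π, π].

δ = -0.3468, a = -3.6890

a = (v'−v)/dt = (-0.922250)/0.25 = -3.6890
Δθ = θ'−θ = -0.378347;  (v·dt/L) = 6.7000·0.25/1.6 = 1.046875
tan δ = Δθ·L/(v·dt) = -0.361406  →  δ = -0.3468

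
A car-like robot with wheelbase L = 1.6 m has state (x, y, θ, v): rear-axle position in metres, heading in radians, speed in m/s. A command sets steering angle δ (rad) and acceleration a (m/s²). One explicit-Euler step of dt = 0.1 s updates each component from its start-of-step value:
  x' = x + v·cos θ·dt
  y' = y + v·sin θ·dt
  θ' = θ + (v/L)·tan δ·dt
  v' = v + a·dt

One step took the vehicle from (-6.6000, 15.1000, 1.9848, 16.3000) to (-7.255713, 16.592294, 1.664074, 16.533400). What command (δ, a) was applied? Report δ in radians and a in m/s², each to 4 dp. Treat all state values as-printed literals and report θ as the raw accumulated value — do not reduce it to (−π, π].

a = (v'−v)/dt = (0.233400)/0.1 = 2.3340
Δθ = θ'−θ = -0.320726;  (v·dt/L) = 16.3000·0.1/1.6 = 1.018750
tan δ = Δθ·L/(v·dt) = -0.314823  →  δ = -0.3050

δ = -0.3050, a = 2.3340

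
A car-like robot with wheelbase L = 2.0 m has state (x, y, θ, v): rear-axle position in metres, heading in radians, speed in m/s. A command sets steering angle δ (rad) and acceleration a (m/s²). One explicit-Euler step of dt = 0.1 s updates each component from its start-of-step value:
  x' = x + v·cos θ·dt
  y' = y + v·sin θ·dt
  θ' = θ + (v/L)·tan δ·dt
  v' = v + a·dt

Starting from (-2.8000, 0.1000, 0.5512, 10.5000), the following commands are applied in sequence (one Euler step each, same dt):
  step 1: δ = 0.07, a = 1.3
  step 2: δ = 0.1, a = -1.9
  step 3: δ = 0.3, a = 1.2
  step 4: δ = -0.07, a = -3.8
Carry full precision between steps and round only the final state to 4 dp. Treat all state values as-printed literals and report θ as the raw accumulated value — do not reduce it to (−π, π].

after step 1 (δ=0.07, a=1.3): (-1.905508, 0.649895, 0.588010, 10.630000)
after step 2 (δ=0.1, a=-1.9): (-1.021043, 1.239548, 0.641338, 10.440000)
after step 3 (δ=0.3, a=1.2): (-0.184490, 1.864140, 0.802812, 10.560000)
after step 4 (δ=-0.07, a=-3.8): (0.549099, 2.623734, 0.765791, 10.180000)

(0.5491, 2.6237, 0.7658, 10.1800)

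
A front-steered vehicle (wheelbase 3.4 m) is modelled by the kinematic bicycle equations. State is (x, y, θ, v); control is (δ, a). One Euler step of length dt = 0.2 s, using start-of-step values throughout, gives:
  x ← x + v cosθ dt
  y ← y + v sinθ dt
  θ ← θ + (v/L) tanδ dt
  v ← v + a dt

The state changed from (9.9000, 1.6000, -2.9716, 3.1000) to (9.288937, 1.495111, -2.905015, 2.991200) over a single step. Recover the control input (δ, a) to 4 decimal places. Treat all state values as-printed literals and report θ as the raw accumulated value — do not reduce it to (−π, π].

a = (v'−v)/dt = (-0.108800)/0.2 = -0.5440
Δθ = θ'−θ = 0.066585;  (v·dt/L) = 3.1000·0.2/3.4 = 0.182353
tan δ = Δθ·L/(v·dt) = 0.365144  →  δ = 0.3501

δ = 0.3501, a = -0.5440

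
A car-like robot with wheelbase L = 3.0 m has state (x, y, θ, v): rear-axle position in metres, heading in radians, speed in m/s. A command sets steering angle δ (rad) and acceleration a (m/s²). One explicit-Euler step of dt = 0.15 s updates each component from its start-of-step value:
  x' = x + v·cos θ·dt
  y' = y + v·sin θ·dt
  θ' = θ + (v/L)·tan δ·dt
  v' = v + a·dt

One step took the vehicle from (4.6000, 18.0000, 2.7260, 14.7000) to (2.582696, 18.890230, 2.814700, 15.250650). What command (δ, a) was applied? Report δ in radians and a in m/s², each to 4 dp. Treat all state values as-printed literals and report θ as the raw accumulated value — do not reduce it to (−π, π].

δ = 0.1201, a = 3.6710

a = (v'−v)/dt = (0.550650)/0.15 = 3.6710
Δθ = θ'−θ = 0.088700;  (v·dt/L) = 14.7000·0.15/3.0 = 0.735000
tan δ = Δθ·L/(v·dt) = 0.120680  →  δ = 0.1201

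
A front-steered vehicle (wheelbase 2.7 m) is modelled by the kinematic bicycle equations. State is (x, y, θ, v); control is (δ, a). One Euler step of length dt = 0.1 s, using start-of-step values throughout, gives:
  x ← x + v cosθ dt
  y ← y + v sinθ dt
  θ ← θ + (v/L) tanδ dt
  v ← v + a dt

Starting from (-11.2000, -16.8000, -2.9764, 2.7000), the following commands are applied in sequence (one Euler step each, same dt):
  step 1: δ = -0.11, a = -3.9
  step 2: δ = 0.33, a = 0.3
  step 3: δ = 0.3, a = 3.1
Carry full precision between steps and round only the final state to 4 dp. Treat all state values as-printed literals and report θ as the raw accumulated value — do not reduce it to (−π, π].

after step 1 (δ=-0.11, a=-3.9): (-11.466324, -16.844399, -2.987445, 2.310000)
after step 2 (δ=0.33, a=0.3): (-11.694585, -16.879867, -2.958140, 2.340000)
after step 3 (δ=0.3, a=3.1): (-11.924659, -16.922554, -2.931331, 2.650000)

(-11.9247, -16.9226, -2.9313, 2.6500)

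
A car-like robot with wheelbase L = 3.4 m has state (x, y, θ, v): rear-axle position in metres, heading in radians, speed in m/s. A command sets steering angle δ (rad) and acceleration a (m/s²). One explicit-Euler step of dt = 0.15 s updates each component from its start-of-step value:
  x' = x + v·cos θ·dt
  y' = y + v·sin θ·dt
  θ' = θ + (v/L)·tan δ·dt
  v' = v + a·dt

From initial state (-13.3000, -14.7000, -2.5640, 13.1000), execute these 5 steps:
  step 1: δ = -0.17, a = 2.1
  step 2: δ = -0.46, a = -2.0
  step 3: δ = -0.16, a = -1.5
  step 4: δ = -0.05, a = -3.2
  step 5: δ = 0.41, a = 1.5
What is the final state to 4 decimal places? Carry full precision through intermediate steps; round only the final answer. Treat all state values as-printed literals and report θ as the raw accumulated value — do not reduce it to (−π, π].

(-22.4493, -17.3564, -2.8403, 12.6350)

after step 1 (δ=-0.17, a=2.1): (-14.946237, -15.772907, -2.663208, 13.415000)
after step 2 (δ=-0.46, a=-2.0): (-16.732591, -16.699239, -2.956433, 13.115000)
after step 3 (δ=-0.16, a=-1.5): (-18.666214, -17.061416, -3.049808, 12.890000)
after step 4 (δ=-0.05, a=-3.2): (-20.591575, -17.238633, -3.078265, 12.410000)
after step 5 (δ=0.41, a=1.5): (-22.449344, -17.356438, -2.840305, 12.635000)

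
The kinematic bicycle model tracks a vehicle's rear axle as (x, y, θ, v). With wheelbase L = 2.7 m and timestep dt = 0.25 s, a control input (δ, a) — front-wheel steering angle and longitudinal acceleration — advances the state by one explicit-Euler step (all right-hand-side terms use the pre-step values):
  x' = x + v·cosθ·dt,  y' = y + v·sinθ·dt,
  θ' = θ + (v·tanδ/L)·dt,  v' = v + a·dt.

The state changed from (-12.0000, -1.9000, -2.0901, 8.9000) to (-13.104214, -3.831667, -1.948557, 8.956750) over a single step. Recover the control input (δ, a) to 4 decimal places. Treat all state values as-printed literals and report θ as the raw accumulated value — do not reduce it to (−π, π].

δ = 0.1701, a = 0.2270

a = (v'−v)/dt = (0.056750)/0.25 = 0.2270
Δθ = θ'−θ = 0.141543;  (v·dt/L) = 8.9000·0.25/2.7 = 0.824074
tan δ = Δθ·L/(v·dt) = 0.171760  →  δ = 0.1701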